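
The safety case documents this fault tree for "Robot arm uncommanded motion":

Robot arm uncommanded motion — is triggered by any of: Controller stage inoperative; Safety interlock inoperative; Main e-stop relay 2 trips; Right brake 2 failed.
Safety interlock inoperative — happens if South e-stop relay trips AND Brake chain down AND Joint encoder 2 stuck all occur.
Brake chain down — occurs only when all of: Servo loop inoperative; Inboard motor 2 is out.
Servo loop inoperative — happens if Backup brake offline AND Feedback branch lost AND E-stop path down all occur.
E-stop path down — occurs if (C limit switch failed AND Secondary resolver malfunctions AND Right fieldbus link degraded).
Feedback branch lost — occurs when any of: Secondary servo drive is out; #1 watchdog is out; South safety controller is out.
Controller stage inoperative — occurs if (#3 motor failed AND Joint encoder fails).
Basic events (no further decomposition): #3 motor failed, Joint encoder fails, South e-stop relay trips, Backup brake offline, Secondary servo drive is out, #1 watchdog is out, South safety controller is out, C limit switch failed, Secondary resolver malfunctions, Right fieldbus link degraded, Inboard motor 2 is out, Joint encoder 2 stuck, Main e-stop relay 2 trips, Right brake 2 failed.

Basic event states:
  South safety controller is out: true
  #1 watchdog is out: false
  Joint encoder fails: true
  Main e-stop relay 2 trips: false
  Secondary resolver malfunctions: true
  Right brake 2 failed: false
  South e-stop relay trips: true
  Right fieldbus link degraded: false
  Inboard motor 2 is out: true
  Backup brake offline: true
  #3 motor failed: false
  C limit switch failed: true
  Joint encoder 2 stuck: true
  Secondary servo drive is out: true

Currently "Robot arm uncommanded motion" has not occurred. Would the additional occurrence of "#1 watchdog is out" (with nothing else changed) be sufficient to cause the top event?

Counterfactual: set "#1 watchdog is out" to occurred.
Controller stage inoperative [AND]: #3 motor failed=not, Joint encoder fails=occurs → not all inputs occur → does not occur.
Feedback branch lost [OR]: Secondary servo drive is out=occurs, #1 watchdog is out=occurs, South safety controller is out=occurs → at least one input occurs → occurs.
E-stop path down [AND]: C limit switch failed=occurs, Secondary resolver malfunctions=occurs, Right fieldbus link degraded=not → not all inputs occur → does not occur.
Servo loop inoperative [AND]: Backup brake offline=occurs, Feedback branch lost=occurs, E-stop path down=not → not all inputs occur → does not occur.
Brake chain down [AND]: Servo loop inoperative=not, Inboard motor 2 is out=occurs → not all inputs occur → does not occur.
Safety interlock inoperative [AND]: South e-stop relay trips=occurs, Brake chain down=not, Joint encoder 2 stuck=occurs → not all inputs occur → does not occur.
Robot arm uncommanded motion [OR]: Controller stage inoperative=not, Safety interlock inoperative=not, Main e-stop relay 2 trips=not, Right brake 2 failed=not → no input occurs → does not occur.

No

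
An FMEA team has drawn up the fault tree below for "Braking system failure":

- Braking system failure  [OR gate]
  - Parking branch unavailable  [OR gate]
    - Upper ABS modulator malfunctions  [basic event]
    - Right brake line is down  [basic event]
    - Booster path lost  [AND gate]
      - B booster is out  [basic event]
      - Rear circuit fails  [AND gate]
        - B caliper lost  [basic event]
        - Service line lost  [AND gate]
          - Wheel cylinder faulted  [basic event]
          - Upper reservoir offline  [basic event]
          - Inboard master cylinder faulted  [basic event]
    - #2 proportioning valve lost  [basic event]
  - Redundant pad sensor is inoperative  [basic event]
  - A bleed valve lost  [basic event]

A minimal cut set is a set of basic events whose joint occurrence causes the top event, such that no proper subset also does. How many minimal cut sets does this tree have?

6

Service line lost [AND]: one cut set from each child combined → 1 × 1 × 1 = 1 cut set(s).
Rear circuit fails [AND]: one cut set from each child combined → 1 × 1 = 1 cut set(s).
Booster path lost [AND]: one cut set from each child combined → 1 × 1 = 1 cut set(s).
Parking branch unavailable [OR]: union of children's cut sets → 4 cut set(s).
Braking system failure [OR]: union of children's cut sets → 6 cut set(s).
Minimal cut sets: {Upper ABS modulator malfunctions}; {Right brake line is down}; {B booster is out, B caliper lost, Inboard master cylinder faulted, Upper reservoir offline, Wheel cylinder faulted}; {#2 proportioning valve lost}; {Redundant pad sensor is inoperative}; {A bleed valve lost}.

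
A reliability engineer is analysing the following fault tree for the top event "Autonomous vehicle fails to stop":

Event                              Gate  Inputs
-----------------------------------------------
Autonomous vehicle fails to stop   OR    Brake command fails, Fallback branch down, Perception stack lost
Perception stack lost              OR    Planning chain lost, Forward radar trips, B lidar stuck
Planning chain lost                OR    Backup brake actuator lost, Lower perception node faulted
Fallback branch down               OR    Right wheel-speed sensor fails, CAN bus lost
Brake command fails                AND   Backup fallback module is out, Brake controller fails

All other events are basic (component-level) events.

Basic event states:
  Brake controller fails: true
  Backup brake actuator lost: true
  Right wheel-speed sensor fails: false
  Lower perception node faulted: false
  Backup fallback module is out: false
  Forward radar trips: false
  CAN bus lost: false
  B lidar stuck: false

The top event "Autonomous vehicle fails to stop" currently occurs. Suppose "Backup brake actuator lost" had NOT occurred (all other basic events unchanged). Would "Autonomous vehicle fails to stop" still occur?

Counterfactual: set "Backup brake actuator lost" to not occurred.
Brake command fails [AND]: Backup fallback module is out=not, Brake controller fails=occurs → not all inputs occur → does not occur.
Fallback branch down [OR]: Right wheel-speed sensor fails=not, CAN bus lost=not → no input occurs → does not occur.
Planning chain lost [OR]: Backup brake actuator lost=not, Lower perception node faulted=not → no input occurs → does not occur.
Perception stack lost [OR]: Planning chain lost=not, Forward radar trips=not, B lidar stuck=not → no input occurs → does not occur.
Autonomous vehicle fails to stop [OR]: Brake command fails=not, Fallback branch down=not, Perception stack lost=not → no input occurs → does not occur.

No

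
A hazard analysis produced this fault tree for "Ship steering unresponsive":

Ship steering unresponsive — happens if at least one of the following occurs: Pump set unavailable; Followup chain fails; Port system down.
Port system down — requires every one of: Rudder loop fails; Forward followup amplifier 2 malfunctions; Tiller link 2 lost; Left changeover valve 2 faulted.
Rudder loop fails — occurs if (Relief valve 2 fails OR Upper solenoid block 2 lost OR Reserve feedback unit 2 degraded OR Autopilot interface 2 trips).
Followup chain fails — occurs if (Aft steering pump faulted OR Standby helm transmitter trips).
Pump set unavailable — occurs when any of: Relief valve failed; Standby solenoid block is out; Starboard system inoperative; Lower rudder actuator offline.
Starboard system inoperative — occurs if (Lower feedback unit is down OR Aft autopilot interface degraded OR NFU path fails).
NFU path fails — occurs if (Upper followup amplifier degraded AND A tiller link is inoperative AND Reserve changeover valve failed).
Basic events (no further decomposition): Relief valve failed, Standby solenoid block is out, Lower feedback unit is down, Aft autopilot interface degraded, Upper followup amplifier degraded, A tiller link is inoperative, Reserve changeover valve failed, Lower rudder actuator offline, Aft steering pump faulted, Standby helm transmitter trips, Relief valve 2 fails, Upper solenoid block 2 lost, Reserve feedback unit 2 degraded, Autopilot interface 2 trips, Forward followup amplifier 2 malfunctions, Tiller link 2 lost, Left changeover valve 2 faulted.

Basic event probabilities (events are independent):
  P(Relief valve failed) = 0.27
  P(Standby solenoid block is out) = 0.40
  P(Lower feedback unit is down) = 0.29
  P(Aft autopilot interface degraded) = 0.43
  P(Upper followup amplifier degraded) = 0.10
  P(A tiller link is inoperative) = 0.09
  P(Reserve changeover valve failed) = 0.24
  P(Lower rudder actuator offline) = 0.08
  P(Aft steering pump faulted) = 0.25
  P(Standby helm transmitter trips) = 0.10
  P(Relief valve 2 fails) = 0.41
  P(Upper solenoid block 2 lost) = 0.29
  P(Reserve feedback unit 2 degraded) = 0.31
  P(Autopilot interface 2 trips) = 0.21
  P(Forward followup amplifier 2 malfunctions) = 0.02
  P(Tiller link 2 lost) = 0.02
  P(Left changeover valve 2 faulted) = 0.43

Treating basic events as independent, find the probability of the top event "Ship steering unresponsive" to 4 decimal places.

P(NFU path fails) [AND] = 0.10 × 0.09 × 0.24 = 0.002160
P(Starboard system inoperative) [OR] = 1 − (1−0.29) × (1−0.43) × (1−0.002160) = 0.596174
P(Pump set unavailable) [OR] = 1 − (1−0.27) × (1−0.40) × (1−0.596174) × (1−0.08) = 0.837274
P(Followup chain fails) [OR] = 1 − (1−0.25) × (1−0.10) = 0.325000
P(Rudder loop fails) [OR] = 1 − (1−0.41) × (1−0.29) × (1−0.31) × (1−0.21) = 0.771658
P(Port system down) [AND] = 0.771658 × 0.02 × 0.02 × 0.43 = 0.000133
P(Ship steering unresponsive) [OR] = 1 − (1−0.837274) × (1−0.325000) × (1−0.000133) = 0.890175
Rounded to 4 decimal places: P(Ship steering unresponsive) ≈ 0.8902.

0.8902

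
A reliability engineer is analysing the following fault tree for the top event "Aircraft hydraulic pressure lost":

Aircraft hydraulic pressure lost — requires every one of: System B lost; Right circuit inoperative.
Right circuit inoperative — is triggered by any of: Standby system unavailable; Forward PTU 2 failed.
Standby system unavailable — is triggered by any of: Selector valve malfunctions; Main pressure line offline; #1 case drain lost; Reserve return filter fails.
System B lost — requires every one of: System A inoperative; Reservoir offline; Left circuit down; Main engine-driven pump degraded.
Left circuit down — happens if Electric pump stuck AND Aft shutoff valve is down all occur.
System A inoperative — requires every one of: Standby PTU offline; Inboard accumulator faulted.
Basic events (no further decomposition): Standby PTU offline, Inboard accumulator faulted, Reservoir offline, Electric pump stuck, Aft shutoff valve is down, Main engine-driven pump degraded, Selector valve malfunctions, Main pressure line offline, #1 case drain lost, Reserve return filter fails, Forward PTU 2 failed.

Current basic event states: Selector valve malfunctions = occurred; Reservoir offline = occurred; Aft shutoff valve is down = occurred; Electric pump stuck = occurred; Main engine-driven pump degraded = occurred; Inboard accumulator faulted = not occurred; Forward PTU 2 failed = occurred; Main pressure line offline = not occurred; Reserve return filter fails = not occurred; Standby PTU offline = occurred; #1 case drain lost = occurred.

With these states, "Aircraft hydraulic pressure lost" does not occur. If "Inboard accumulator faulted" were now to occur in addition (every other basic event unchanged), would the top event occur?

Yes

Counterfactual: set "Inboard accumulator faulted" to occurred.
System A inoperative [AND]: Standby PTU offline=occurs, Inboard accumulator faulted=occurs → all inputs occur → occurs.
Left circuit down [AND]: Electric pump stuck=occurs, Aft shutoff valve is down=occurs → all inputs occur → occurs.
System B lost [AND]: System A inoperative=occurs, Reservoir offline=occurs, Left circuit down=occurs, Main engine-driven pump degraded=occurs → all inputs occur → occurs.
Standby system unavailable [OR]: Selector valve malfunctions=occurs, Main pressure line offline=not, #1 case drain lost=occurs, Reserve return filter fails=not → at least one input occurs → occurs.
Right circuit inoperative [OR]: Standby system unavailable=occurs, Forward PTU 2 failed=occurs → at least one input occurs → occurs.
Aircraft hydraulic pressure lost [AND]: System B lost=occurs, Right circuit inoperative=occurs → all inputs occur → occurs.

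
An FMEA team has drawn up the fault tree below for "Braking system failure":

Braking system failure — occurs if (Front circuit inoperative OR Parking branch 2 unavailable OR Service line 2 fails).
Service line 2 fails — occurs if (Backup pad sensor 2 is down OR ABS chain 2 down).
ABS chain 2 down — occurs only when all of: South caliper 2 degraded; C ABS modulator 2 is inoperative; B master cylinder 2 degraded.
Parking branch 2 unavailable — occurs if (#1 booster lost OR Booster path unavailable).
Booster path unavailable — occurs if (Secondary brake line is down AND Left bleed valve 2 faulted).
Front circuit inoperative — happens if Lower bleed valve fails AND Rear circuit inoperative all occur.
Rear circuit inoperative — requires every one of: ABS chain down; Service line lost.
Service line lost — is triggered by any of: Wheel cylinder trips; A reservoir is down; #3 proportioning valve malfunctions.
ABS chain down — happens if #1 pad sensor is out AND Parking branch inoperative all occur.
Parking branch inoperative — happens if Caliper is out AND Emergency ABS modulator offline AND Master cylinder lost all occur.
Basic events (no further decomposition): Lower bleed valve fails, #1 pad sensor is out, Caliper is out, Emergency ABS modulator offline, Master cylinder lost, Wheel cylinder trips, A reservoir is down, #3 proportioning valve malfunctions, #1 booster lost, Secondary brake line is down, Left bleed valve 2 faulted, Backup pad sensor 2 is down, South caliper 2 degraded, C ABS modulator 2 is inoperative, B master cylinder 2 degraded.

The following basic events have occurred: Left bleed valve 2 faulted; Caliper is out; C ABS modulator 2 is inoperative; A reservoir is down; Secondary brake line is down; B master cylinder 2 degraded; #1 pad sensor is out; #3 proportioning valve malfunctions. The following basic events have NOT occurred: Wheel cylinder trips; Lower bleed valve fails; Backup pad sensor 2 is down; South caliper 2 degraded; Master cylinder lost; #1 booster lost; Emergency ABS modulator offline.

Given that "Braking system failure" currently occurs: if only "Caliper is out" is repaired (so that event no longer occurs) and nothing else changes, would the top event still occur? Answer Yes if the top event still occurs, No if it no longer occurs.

Yes

Counterfactual: set "Caliper is out" to not occurred.
Parking branch inoperative [AND]: Caliper is out=not, Emergency ABS modulator offline=not, Master cylinder lost=not → not all inputs occur → does not occur.
ABS chain down [AND]: #1 pad sensor is out=occurs, Parking branch inoperative=not → not all inputs occur → does not occur.
Service line lost [OR]: Wheel cylinder trips=not, A reservoir is down=occurs, #3 proportioning valve malfunctions=occurs → at least one input occurs → occurs.
Rear circuit inoperative [AND]: ABS chain down=not, Service line lost=occurs → not all inputs occur → does not occur.
Front circuit inoperative [AND]: Lower bleed valve fails=not, Rear circuit inoperative=not → not all inputs occur → does not occur.
Booster path unavailable [AND]: Secondary brake line is down=occurs, Left bleed valve 2 faulted=occurs → all inputs occur → occurs.
Parking branch 2 unavailable [OR]: #1 booster lost=not, Booster path unavailable=occurs → at least one input occurs → occurs.
ABS chain 2 down [AND]: South caliper 2 degraded=not, C ABS modulator 2 is inoperative=occurs, B master cylinder 2 degraded=occurs → not all inputs occur → does not occur.
Service line 2 fails [OR]: Backup pad sensor 2 is down=not, ABS chain 2 down=not → no input occurs → does not occur.
Braking system failure [OR]: Front circuit inoperative=not, Parking branch 2 unavailable=occurs, Service line 2 fails=not → at least one input occurs → occurs.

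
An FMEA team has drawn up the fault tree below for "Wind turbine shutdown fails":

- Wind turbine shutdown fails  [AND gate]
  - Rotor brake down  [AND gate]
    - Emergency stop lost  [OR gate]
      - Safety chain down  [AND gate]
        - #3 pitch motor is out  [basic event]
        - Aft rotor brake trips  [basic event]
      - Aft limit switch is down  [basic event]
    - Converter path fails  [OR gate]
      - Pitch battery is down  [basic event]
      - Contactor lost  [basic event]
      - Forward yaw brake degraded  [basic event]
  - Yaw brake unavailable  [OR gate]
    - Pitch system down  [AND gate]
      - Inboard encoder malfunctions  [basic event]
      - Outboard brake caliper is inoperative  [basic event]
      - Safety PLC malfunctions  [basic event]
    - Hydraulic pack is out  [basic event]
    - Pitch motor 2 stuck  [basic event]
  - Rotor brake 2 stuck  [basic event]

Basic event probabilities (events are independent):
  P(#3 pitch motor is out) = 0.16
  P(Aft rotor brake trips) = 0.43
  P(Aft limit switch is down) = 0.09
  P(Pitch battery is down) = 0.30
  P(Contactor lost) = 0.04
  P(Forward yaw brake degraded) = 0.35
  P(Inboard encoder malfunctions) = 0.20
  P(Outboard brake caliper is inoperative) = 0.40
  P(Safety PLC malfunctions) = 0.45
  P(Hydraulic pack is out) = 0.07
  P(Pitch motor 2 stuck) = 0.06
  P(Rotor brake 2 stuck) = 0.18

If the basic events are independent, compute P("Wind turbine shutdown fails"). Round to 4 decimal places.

0.0024

P(Safety chain down) [AND] = 0.16 × 0.43 = 0.068800
P(Emergency stop lost) [OR] = 1 − (1−0.068800) × (1−0.09) = 0.152608
P(Converter path fails) [OR] = 1 − (1−0.30) × (1−0.04) × (1−0.35) = 0.563200
P(Rotor brake down) [AND] = 0.152608 × 0.563200 = 0.085949
P(Pitch system down) [AND] = 0.20 × 0.40 × 0.45 = 0.036000
P(Yaw brake unavailable) [OR] = 1 − (1−0.036000) × (1−0.07) × (1−0.06) = 0.157271
P(Wind turbine shutdown fails) [AND] = 0.085949 × 0.157271 × 0.18 = 0.002433
Rounded to 4 decimal places: P(Wind turbine shutdown fails) ≈ 0.0024.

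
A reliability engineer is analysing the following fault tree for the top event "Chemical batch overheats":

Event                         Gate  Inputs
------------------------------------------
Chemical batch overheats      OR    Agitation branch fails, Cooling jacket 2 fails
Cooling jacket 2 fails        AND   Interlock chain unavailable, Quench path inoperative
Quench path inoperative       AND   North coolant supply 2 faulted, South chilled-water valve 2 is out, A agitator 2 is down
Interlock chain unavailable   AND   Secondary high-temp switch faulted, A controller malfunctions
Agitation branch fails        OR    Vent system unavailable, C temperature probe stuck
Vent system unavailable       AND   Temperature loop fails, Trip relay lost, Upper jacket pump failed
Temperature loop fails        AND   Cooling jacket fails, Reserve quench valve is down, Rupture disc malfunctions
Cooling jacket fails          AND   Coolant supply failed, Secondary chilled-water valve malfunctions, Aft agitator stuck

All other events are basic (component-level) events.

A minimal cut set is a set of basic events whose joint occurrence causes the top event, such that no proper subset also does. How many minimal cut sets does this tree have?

3

Cooling jacket fails [AND]: one cut set from each child combined → 1 × 1 × 1 = 1 cut set(s).
Temperature loop fails [AND]: one cut set from each child combined → 1 × 1 × 1 = 1 cut set(s).
Vent system unavailable [AND]: one cut set from each child combined → 1 × 1 × 1 = 1 cut set(s).
Agitation branch fails [OR]: union of children's cut sets → 2 cut set(s).
Interlock chain unavailable [AND]: one cut set from each child combined → 1 × 1 = 1 cut set(s).
Quench path inoperative [AND]: one cut set from each child combined → 1 × 1 × 1 = 1 cut set(s).
Cooling jacket 2 fails [AND]: one cut set from each child combined → 1 × 1 = 1 cut set(s).
Chemical batch overheats [OR]: union of children's cut sets → 3 cut set(s).
Minimal cut sets: {Aft agitator stuck, Coolant supply failed, Reserve quench valve is down, Rupture disc malfunctions, Secondary chilled-water valve malfunctions, Trip relay lost, Upper jacket pump failed}; {C temperature probe stuck}; {A agitator 2 is down, A controller malfunctions, North coolant supply 2 faulted, Secondary high-temp switch faulted, South chilled-water valve 2 is out}.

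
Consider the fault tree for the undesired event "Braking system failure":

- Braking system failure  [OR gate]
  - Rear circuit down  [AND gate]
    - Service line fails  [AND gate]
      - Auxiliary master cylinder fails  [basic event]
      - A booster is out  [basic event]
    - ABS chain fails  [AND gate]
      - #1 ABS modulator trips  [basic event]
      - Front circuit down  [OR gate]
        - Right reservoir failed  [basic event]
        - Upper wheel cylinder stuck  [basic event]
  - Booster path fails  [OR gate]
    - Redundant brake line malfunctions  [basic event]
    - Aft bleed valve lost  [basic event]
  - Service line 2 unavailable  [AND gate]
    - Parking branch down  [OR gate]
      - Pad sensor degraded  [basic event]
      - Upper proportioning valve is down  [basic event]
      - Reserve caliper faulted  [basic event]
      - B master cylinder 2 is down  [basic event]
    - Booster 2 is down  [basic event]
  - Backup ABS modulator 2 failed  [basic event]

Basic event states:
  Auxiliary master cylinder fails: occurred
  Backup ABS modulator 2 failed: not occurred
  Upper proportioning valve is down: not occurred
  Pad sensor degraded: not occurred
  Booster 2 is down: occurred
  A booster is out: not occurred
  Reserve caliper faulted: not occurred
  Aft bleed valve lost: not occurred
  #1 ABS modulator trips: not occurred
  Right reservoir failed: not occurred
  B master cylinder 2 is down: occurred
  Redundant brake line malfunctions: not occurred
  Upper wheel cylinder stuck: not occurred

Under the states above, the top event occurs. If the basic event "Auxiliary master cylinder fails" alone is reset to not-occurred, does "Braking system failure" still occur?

Yes

Counterfactual: set "Auxiliary master cylinder fails" to not occurred.
Service line fails [AND]: Auxiliary master cylinder fails=not, A booster is out=not → not all inputs occur → does not occur.
Front circuit down [OR]: Right reservoir failed=not, Upper wheel cylinder stuck=not → no input occurs → does not occur.
ABS chain fails [AND]: #1 ABS modulator trips=not, Front circuit down=not → not all inputs occur → does not occur.
Rear circuit down [AND]: Service line fails=not, ABS chain fails=not → not all inputs occur → does not occur.
Booster path fails [OR]: Redundant brake line malfunctions=not, Aft bleed valve lost=not → no input occurs → does not occur.
Parking branch down [OR]: Pad sensor degraded=not, Upper proportioning valve is down=not, Reserve caliper faulted=not, B master cylinder 2 is down=occurs → at least one input occurs → occurs.
Service line 2 unavailable [AND]: Parking branch down=occurs, Booster 2 is down=occurs → all inputs occur → occurs.
Braking system failure [OR]: Rear circuit down=not, Booster path fails=not, Service line 2 unavailable=occurs, Backup ABS modulator 2 failed=not → at least one input occurs → occurs.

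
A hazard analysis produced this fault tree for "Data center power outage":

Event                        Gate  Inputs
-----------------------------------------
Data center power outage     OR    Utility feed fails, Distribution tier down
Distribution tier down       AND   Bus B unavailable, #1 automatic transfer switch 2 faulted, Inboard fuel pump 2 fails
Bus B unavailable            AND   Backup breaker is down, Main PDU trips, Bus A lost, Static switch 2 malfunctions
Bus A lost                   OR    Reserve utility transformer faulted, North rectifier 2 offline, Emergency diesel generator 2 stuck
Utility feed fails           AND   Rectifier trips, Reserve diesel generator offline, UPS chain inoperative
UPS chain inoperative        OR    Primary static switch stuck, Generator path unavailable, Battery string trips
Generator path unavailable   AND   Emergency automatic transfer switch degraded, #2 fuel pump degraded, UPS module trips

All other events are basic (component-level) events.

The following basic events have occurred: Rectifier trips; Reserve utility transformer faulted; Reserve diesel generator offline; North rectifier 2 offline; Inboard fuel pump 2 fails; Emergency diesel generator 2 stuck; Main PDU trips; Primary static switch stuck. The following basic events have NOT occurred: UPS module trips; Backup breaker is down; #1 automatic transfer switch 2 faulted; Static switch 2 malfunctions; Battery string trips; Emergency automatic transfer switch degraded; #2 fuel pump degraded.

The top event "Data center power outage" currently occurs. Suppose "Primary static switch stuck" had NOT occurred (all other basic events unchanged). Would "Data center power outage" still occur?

No

Counterfactual: set "Primary static switch stuck" to not occurred.
Generator path unavailable [AND]: Emergency automatic transfer switch degraded=not, #2 fuel pump degraded=not, UPS module trips=not → not all inputs occur → does not occur.
UPS chain inoperative [OR]: Primary static switch stuck=not, Generator path unavailable=not, Battery string trips=not → no input occurs → does not occur.
Utility feed fails [AND]: Rectifier trips=occurs, Reserve diesel generator offline=occurs, UPS chain inoperative=not → not all inputs occur → does not occur.
Bus A lost [OR]: Reserve utility transformer faulted=occurs, North rectifier 2 offline=occurs, Emergency diesel generator 2 stuck=occurs → at least one input occurs → occurs.
Bus B unavailable [AND]: Backup breaker is down=not, Main PDU trips=occurs, Bus A lost=occurs, Static switch 2 malfunctions=not → not all inputs occur → does not occur.
Distribution tier down [AND]: Bus B unavailable=not, #1 automatic transfer switch 2 faulted=not, Inboard fuel pump 2 fails=occurs → not all inputs occur → does not occur.
Data center power outage [OR]: Utility feed fails=not, Distribution tier down=not → no input occurs → does not occur.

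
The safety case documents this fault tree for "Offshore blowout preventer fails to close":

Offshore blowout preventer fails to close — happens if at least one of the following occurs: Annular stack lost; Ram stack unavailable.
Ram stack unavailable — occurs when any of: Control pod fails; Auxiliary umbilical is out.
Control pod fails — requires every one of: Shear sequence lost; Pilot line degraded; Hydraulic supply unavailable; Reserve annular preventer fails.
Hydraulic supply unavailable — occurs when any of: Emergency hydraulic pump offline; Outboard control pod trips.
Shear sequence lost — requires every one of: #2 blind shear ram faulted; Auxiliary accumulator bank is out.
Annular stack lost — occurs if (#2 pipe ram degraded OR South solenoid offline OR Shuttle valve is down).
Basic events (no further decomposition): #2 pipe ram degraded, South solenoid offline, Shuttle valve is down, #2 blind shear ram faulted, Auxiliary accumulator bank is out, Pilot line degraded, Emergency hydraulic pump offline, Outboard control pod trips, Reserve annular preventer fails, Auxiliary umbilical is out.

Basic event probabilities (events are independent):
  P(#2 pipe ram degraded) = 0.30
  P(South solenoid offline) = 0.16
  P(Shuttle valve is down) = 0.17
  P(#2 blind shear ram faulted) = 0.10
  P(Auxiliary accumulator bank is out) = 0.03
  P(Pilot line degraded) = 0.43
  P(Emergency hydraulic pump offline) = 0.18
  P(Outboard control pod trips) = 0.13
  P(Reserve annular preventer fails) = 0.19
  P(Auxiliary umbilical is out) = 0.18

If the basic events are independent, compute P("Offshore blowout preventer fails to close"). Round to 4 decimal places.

P(Annular stack lost) [OR] = 1 − (1−0.30) × (1−0.16) × (1−0.17) = 0.511960
P(Shear sequence lost) [AND] = 0.10 × 0.03 = 0.003000
P(Hydraulic supply unavailable) [OR] = 1 − (1−0.18) × (1−0.13) = 0.286600
P(Control pod fails) [AND] = 0.003000 × 0.43 × 0.286600 × 0.19 = 0.000070
P(Ram stack unavailable) [OR] = 1 − (1−0.000070) × (1−0.18) = 0.180057
P(Offshore blowout preventer fails to close) [OR] = 1 − (1−0.511960) × (1−0.180057) = 0.599835
Rounded to 4 decimal places: P(Offshore blowout preventer fails to close) ≈ 0.5998.

0.5998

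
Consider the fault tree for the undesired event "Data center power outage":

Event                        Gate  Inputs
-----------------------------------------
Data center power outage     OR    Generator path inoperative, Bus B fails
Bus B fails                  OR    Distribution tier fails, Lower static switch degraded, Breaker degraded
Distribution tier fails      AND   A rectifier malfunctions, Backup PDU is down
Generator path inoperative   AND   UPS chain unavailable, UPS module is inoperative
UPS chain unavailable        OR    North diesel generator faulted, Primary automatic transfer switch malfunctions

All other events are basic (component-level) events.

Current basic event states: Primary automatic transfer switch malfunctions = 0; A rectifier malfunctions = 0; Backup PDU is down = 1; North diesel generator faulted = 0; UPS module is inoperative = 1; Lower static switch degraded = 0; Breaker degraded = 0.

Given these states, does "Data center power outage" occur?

UPS chain unavailable [OR]: North diesel generator faulted=not, Primary automatic transfer switch malfunctions=not → no input occurs → does not occur.
Generator path inoperative [AND]: UPS chain unavailable=not, UPS module is inoperative=occurs → not all inputs occur → does not occur.
Distribution tier fails [AND]: A rectifier malfunctions=not, Backup PDU is down=occurs → not all inputs occur → does not occur.
Bus B fails [OR]: Distribution tier fails=not, Lower static switch degraded=not, Breaker degraded=not → no input occurs → does not occur.
Data center power outage [OR]: Generator path inoperative=not, Bus B fails=not → no input occurs → does not occur.

No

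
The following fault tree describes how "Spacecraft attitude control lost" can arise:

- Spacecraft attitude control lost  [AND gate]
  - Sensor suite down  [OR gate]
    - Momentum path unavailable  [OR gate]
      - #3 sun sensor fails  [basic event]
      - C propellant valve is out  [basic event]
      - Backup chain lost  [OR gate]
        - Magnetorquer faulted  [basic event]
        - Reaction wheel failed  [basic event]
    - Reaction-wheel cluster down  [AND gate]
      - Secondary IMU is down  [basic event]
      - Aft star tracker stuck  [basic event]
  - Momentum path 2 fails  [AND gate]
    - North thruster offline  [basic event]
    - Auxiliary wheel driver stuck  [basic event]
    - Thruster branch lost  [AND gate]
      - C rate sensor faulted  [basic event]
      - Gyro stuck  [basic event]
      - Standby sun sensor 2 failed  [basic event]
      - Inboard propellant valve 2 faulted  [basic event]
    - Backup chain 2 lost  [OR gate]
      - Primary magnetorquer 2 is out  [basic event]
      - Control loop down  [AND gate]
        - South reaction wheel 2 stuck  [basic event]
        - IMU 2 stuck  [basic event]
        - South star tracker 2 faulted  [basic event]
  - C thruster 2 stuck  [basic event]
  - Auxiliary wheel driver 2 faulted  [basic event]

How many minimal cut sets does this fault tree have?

10

Backup chain lost [OR]: union of children's cut sets → 2 cut set(s).
Momentum path unavailable [OR]: union of children's cut sets → 4 cut set(s).
Reaction-wheel cluster down [AND]: one cut set from each child combined → 1 × 1 = 1 cut set(s).
Sensor suite down [OR]: union of children's cut sets → 5 cut set(s).
Thruster branch lost [AND]: one cut set from each child combined → 1 × 1 × 1 × 1 = 1 cut set(s).
Control loop down [AND]: one cut set from each child combined → 1 × 1 × 1 = 1 cut set(s).
Backup chain 2 lost [OR]: union of children's cut sets → 2 cut set(s).
Momentum path 2 fails [AND]: one cut set from each child combined → 1 × 1 × 1 × 2 = 2 cut set(s).
Spacecraft attitude control lost [AND]: one cut set from each child combined → 5 × 2 × 1 × 1 = 10 cut set(s).
Minimal cut sets: {#3 sun sensor fails, Auxiliary wheel driver 2 faulted, Auxiliary wheel driver stuck, C rate sensor faulted, C thruster 2 stuck, Gyro stuck, Inboard propellant valve 2 faulted, North thruster offline, Primary magnetorquer 2 is out, Standby sun sensor 2 failed}; {#3 sun sensor fails, Auxiliary wheel driver 2 faulted, Auxiliary wheel driver stuck, C rate sensor faulted, C thruster 2 stuck, Gyro stuck, IMU 2 stuck, Inboard propellant valve 2 faulted, North thruster offline, South reaction wheel 2 stuck, South star tracker 2 faulted, Standby sun sensor 2 failed}; {Auxiliary wheel driver 2 faulted, Auxiliary wheel driver stuck, C propellant valve is out, C rate sensor faulted, C thruster 2 stuck, Gyro stuck, Inboard propellant valve 2 faulted, North thruster offline, Primary magnetorquer 2 is out, Standby sun sensor 2 failed}; {Auxiliary wheel driver 2 faulted, Auxiliary wheel driver stuck, C propellant valve is out, C rate sensor faulted, C thruster 2 stuck, Gyro stuck, IMU 2 stuck, Inboard propellant valve 2 faulted, North thruster offline, South reaction wheel 2 stuck, South star tracker 2 faulted, Standby sun sensor 2 failed}; {Auxiliary wheel driver 2 faulted, Auxiliary wheel driver stuck, C rate sensor faulted, C thruster 2 stuck, Gyro stuck, Inboard propellant valve 2 faulted, Magnetorquer faulted, North thruster offline, Primary magnetorquer 2 is out, Standby sun sensor 2 failed}; {Auxiliary wheel driver 2 faulted, Auxiliary wheel driver stuck, C rate sensor faulted, C thruster 2 stuck, Gyro stuck, IMU 2 stuck, Inboard propellant valve 2 faulted, Magnetorquer faulted, North thruster offline, South reaction wheel 2 stuck, South star tracker 2 faulted, Standby sun sensor 2 failed}; {Auxiliary wheel driver 2 faulted, Auxiliary wheel driver stuck, C rate sensor faulted, C thruster 2 stuck, Gyro stuck, Inboard propellant valve 2 faulted, North thruster offline, Primary magnetorquer 2 is out, Reaction wheel failed, Standby sun sensor 2 failed}; {Auxiliary wheel driver 2 faulted, Auxiliary wheel driver stuck, C rate sensor faulted, C thruster 2 stuck, Gyro stuck, IMU 2 stuck, Inboard propellant valve 2 faulted, North thruster offline, Reaction wheel failed, South reaction wheel 2 stuck, South star tracker 2 faulted, Standby sun sensor 2 failed}; {Aft star tracker stuck, Auxiliary wheel driver 2 faulted, Auxiliary wheel driver stuck, C rate sensor faulted, C thruster 2 stuck, Gyro stuck, Inboard propellant valve 2 faulted, North thruster offline, Primary magnetorquer 2 is out, Secondary IMU is down, Standby sun sensor 2 failed}; {Aft star tracker stuck, Auxiliary wheel driver 2 faulted, Auxiliary wheel driver stuck, C rate sensor faulted, C thruster 2 stuck, Gyro stuck, IMU 2 stuck, Inboard propellant valve 2 faulted, North thruster offline, Secondary IMU is down, South reaction wheel 2 stuck, South star tracker 2 faulted, Standby sun sensor 2 failed}.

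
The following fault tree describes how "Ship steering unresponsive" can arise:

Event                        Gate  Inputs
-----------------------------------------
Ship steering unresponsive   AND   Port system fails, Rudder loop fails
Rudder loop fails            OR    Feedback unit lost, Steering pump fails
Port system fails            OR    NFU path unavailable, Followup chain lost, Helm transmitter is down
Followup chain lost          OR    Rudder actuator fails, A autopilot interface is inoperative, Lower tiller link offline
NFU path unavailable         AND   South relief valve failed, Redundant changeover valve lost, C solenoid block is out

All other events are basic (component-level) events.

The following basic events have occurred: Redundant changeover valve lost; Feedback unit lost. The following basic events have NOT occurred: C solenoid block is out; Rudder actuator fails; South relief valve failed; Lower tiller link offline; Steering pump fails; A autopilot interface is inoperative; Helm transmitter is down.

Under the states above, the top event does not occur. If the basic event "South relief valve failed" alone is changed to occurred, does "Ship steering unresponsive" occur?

Counterfactual: set "South relief valve failed" to occurred.
NFU path unavailable [AND]: South relief valve failed=occurs, Redundant changeover valve lost=occurs, C solenoid block is out=not → not all inputs occur → does not occur.
Followup chain lost [OR]: Rudder actuator fails=not, A autopilot interface is inoperative=not, Lower tiller link offline=not → no input occurs → does not occur.
Port system fails [OR]: NFU path unavailable=not, Followup chain lost=not, Helm transmitter is down=not → no input occurs → does not occur.
Rudder loop fails [OR]: Feedback unit lost=occurs, Steering pump fails=not → at least one input occurs → occurs.
Ship steering unresponsive [AND]: Port system fails=not, Rudder loop fails=occurs → not all inputs occur → does not occur.

No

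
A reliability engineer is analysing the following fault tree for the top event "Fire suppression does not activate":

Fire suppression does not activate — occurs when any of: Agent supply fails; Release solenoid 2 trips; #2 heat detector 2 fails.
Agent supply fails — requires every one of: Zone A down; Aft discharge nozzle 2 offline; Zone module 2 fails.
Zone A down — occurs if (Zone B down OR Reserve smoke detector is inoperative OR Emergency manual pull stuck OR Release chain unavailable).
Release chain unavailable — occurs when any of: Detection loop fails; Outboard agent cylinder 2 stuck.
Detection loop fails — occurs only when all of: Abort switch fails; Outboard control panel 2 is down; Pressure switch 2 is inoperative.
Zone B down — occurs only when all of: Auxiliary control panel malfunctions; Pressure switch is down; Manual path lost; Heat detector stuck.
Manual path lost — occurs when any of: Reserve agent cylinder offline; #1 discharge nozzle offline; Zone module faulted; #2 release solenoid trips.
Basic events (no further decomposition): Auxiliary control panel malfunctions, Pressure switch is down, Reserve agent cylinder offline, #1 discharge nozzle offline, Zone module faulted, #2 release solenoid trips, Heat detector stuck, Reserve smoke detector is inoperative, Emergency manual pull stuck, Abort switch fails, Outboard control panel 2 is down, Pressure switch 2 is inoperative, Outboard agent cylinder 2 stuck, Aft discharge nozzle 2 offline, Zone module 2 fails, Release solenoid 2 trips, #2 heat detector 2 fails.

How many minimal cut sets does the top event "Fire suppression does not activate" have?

Manual path lost [OR]: union of children's cut sets → 4 cut set(s).
Zone B down [AND]: one cut set from each child combined → 1 × 1 × 4 × 1 = 4 cut set(s).
Detection loop fails [AND]: one cut set from each child combined → 1 × 1 × 1 = 1 cut set(s).
Release chain unavailable [OR]: union of children's cut sets → 2 cut set(s).
Zone A down [OR]: union of children's cut sets → 8 cut set(s).
Agent supply fails [AND]: one cut set from each child combined → 8 × 1 × 1 = 8 cut set(s).
Fire suppression does not activate [OR]: union of children's cut sets → 10 cut set(s).
Minimal cut sets: {Aft discharge nozzle 2 offline, Auxiliary control panel malfunctions, Heat detector stuck, Pressure switch is down, Reserve agent cylinder offline, Zone module 2 fails}; {#1 discharge nozzle offline, Aft discharge nozzle 2 offline, Auxiliary control panel malfunctions, Heat detector stuck, Pressure switch is down, Zone module 2 fails}; {Aft discharge nozzle 2 offline, Auxiliary control panel malfunctions, Heat detector stuck, Pressure switch is down, Zone module 2 fails, Zone module faulted}; {#2 release solenoid trips, Aft discharge nozzle 2 offline, Auxiliary control panel malfunctions, Heat detector stuck, Pressure switch is down, Zone module 2 fails}; {Aft discharge nozzle 2 offline, Reserve smoke detector is inoperative, Zone module 2 fails}; {Aft discharge nozzle 2 offline, Emergency manual pull stuck, Zone module 2 fails}; {Abort switch fails, Aft discharge nozzle 2 offline, Outboard control panel 2 is down, Pressure switch 2 is inoperative, Zone module 2 fails}; {Aft discharge nozzle 2 offline, Outboard agent cylinder 2 stuck, Zone module 2 fails}; {Release solenoid 2 trips}; {#2 heat detector 2 fails}.

10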